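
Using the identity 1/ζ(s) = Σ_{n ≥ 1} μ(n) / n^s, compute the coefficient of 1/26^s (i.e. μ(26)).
μ(26) = 1

Factor n = 26 = 2 · 13. μ(n) = 0 if any exponent ≥ 2 (not squarefree); otherwise μ(n) = (−1)^{ω(n)} where ω(n) is the number of distinct prime factors. Applying: μ(26) = 1.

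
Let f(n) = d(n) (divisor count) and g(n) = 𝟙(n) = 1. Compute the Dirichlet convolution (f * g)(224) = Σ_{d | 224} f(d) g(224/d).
(d * 𝟙)(224) = 63

Divisors of 224: [1, 2, 4, 7, 8, 14, 16, 28, 32, 56, 112, 224]. For each d | 224:
  d = 1: d(1) · 𝟙(224/1) = 1 · 1 = 1
  d = 2: d(2) · 𝟙(224/2) = 2 · 1 = 2
  d = 4: d(4) · 𝟙(224/4) = 3 · 1 = 3
  d = 7: d(7) · 𝟙(224/7) = 2 · 1 = 2
  d = 8: d(8) · 𝟙(224/8) = 4 · 1 = 4
  d = 14: d(14) · 𝟙(224/14) = 4 · 1 = 4
  d = 16: d(16) · 𝟙(224/16) = 5 · 1 = 5
  d = 28: d(28) · 𝟙(224/28) = 6 · 1 = 6
  d = 32: d(32) · 𝟙(224/32) = 6 · 1 = 6
  d = 56: d(56) · 𝟙(224/56) = 8 · 1 = 8
  d = 112: d(112) · 𝟙(224/112) = 10 · 1 = 10
  d = 224: d(224) · 𝟙(224/224) = 12 · 1 = 12
Summing: (d * 𝟙)(224) = 1 + 2 + 3 + 2 + 4 + 4 + 5 + 6 + 6 + 8 + 10 + 12 = 63.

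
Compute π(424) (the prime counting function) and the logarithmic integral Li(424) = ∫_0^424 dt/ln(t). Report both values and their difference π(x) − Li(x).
π(424) = 82;  Li(424) ≈ 89.40;  π(x) − Li(x) ≈ -7.40.

Direct count of primes ≤ 424 gives π(424) = 82. Numerical evaluation of the logarithmic integral gives Li(424) ≈ 89.40. The difference π(x) − Li(x) ≈ -7.40 is typically negative for small/moderate x (Li(x) overestimates), though Littlewood's theorem shows this sign changes infinitely often.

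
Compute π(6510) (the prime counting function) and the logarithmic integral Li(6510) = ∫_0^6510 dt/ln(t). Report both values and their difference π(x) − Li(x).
π(6510) = 842;  Li(6510) ≈ 858.76;  π(x) − Li(x) ≈ -16.76.

Direct count of primes ≤ 6510 gives π(6510) = 842. Numerical evaluation of the logarithmic integral gives Li(6510) ≈ 858.76. The difference π(x) − Li(x) ≈ -16.76 is typically negative for small/moderate x (Li(x) overestimates), though Littlewood's theorem shows this sign changes infinitely often.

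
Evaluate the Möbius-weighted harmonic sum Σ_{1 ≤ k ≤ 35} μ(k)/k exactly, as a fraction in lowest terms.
Σ μ(k)/k = 2562470143/100280245065

Values of μ(k) for 1 ≤ k ≤ 35: μ(1) = 1, μ(2) = -1, μ(3) = -1, μ(5) = -1, μ(6) = 1, μ(7) = -1, μ(10) = 1, μ(11) = -1, μ(13) = -1, μ(14) = 1, μ(15) = 1, μ(17) = -1, μ(19) = -1, μ(21) = 1, μ(22) = 1, μ(23) = -1, μ(26) = 1, μ(29) = -1, μ(30) = -1, μ(31) = -1, μ(33) = 1, μ(34) = 1, μ(35) = 1, with μ = 0 on non-squarefree integers. Summing μ(k)/k for k where μ(k) ≠ 0 gives 2562470143/100280245065 ≈ 0.0256. (PNT ⟺ this sum → 0 as n → ∞.)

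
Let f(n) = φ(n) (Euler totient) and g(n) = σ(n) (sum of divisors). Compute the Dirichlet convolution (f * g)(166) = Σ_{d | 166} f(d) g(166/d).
(φ * σ)(166) = 664

Divisors of 166: [1, 2, 83, 166]. For each d | 166:
  d = 1: φ(1) · σ(166/1) = 1 · 252 = 252
  d = 2: φ(2) · σ(166/2) = 1 · 84 = 84
  d = 83: φ(83) · σ(166/83) = 82 · 3 = 246
  d = 166: φ(166) · σ(166/166) = 82 · 1 = 82
Summing: (φ * σ)(166) = 252 + 84 + 246 + 82 = 664.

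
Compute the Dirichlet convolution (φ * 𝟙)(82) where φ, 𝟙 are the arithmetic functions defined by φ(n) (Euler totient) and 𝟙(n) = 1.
(φ * 𝟙)(82) = 82

Divisors of 82: [1, 2, 41, 82]. For each d | 82:
  d = 1: φ(1) · 𝟙(82/1) = 1 · 1 = 1
  d = 2: φ(2) · 𝟙(82/2) = 1 · 1 = 1
  d = 41: φ(41) · 𝟙(82/41) = 40 · 1 = 40
  d = 82: φ(82) · 𝟙(82/82) = 40 · 1 = 40
Summing: (φ * 𝟙)(82) = 1 + 1 + 40 + 40 = 82.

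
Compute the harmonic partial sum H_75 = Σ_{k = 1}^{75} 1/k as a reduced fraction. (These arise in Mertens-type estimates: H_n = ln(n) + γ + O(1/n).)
H_75 = 670758981768141571449624262218133/136851726813476721146087646859200

Direct summation: H_75 = 1 + 1/2 + ... + 1/75. The least common denominator is lcm(1, ..., 75) = 410555180440430163438262940577600; over this denominator the numerator is 410555180440430163438262940577600 + 205277590220215081719131470288800 + 136851726813476721146087646859200 + 102638795110107540859565735144400 + 82111036088086032687652588115520 + 68425863406738360573043823429600 + 58650740062918594776894705796800 + 51319397555053770429782867572200 + 45617242271158907048695882286400 + 41055518044043016343826294057760 + 37323198221857287585296630961600 + 34212931703369180286521911714800 + 31581167726186935649097149275200 + 29325370031459297388447352898400 + 27370345362695344229217529371840 + 25659698777526885214891433786100 + 24150304731790009614015467092800 + 22808621135579453524347941143200 + 21608167391601587549382260030400 + 20527759022021508171913147028880 + 19550246687639531592298235265600 + 18661599110928643792648315480800 + 17850225236540441888620127851200 + 17106465851684590143260955857400 + 16422207217617206537530517623104 + 15790583863093467824548574637600 + 15205747423719635682898627428800 + 14662685015729648694223676449200 + 14157075187601040118560791054400 + 13685172681347672114608764685920 + 13243715498078392368976223889600 + 12829849388763442607445716893050 + 12441066073952429195098876987200 + 12075152365895004807007733546400 + 11730148012583718955378941159360 + 11404310567789726762173970571600 + 11096085957849463876709809204800 + 10804083695800793774691130015200 + 10527055908728978549699049758400 + 10263879511010754085956573514440 + 10013540986351955205811291233600 + 9775123343819765796149117632800 + 9547794893963492172982859083200 + 9330799555464321896324157740400 + 9123448454231781409739176457280 + 8925112618270220944310063925600 + 8735216605115535392303466820800 + 8553232925842295071630477928700 + 8378677151845513539556386542400 + 8211103608808603268765258811552 + 8050101577263336538005155697600 + 7895291931546733912274287318800 + 7746324159253399310155904539200 + 7602873711859817841449313714400 + 7464639644371457517059326192320 + 7331342507864824347111838224600 + 7202722463867195849794086676800 + 7078537593800520059280395527200 + 6958562380346273956580727806400 + 6842586340673836057304382342960 + 6730412794105412515381359681600 + 6621857749039196184488111944800 + 6516748895879843864099411755200 + 6414924694381721303722858446525 + 6316233545237387129819429855040 + 6220533036976214597549438493600 + 6127689260304927812511387172800 + 6037576182947502403503866773200 + 5950075078846813962873375950400 + 5865074006291859477689470579680 + 5782467330146903710398069585600 + 5702155283894863381086985285800 + 5624043567677125526551547131200 + 5548042978924731938354904602400 + 5474069072539068845843505874368 = 2012276945304424714348872786654399, so H_75 = 2012276945304424714348872786654399/410555180440430163438262940577600; reducing by gcd(2012276945304424714348872786654399, 410555180440430163438262940577600) = 3 gives 670758981768141571449624262218133/136851726813476721146087646859200 ≈ 4.90136. (The PNT-adjacent estimate ln(75) + γ ≈ 4.89470 matches within O(1/n).)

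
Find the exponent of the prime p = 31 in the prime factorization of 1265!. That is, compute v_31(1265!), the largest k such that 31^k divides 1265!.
v_31(1265!) = 41

Legendre's formula: v_p(n!) = Σ_{k ≥ 1} ⌊n / p^k⌋. For p = 31, n = 1265, the terms are:
  ⌊1265/31^1⌋ = ⌊1265/31⌋ = 40
  ⌊1265/31^2⌋ = ⌊1265/961⌋ = 1
(the next term ⌊1265/31^3⌋ = 0, terminating the sum). Summing: v_31(1265!) = 40 + 1 = 41.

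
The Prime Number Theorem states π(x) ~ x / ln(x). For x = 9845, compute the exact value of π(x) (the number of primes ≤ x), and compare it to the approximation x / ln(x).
π(9845) = 1214;  x/ln(x) ≈ 1070.72;  relative error ≈ 11.80%.

Directly count primes up to 9845: π(9845) = 1214. The PNT approximation gives 9845/ln(9845) ≈ 9845/9.19472 ≈ 1070.72. Relative error (π(x) − x/ln(x)) / π(x) ≈ 11.80%; the approximation is known to undercount slightly (Li(x) is a better estimate).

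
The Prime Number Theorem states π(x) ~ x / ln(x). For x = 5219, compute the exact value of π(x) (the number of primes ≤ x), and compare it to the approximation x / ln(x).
π(5219) = 693;  x/ln(x) ≈ 609.69;  relative error ≈ 12.02%.

Directly count primes up to 5219: π(5219) = 693. The PNT approximation gives 5219/ln(5219) ≈ 5219/8.56006 ≈ 609.69. Relative error (π(x) − x/ln(x)) / π(x) ≈ 12.02%; the approximation is known to undercount slightly (Li(x) is a better estimate).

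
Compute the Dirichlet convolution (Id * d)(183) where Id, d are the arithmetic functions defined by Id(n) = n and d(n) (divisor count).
(Id * d)(183) = 315

Divisors of 183: [1, 3, 61, 183]. For each d | 183:
  d = 1: Id(1) · d(183/1) = 1 · 4 = 4
  d = 3: Id(3) · d(183/3) = 3 · 2 = 6
  d = 61: Id(61) · d(183/61) = 61 · 2 = 122
  d = 183: Id(183) · d(183/183) = 183 · 1 = 183
Summing: (Id * d)(183) = 4 + 6 + 122 + 183 = 315.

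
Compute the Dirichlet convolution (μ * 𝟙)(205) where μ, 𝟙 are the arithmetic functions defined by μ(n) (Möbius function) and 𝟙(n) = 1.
(μ * 𝟙)(205) = 0

Divisors of 205: [1, 5, 41, 205]. For each d | 205:
  d = 1: μ(1) · 𝟙(205/1) = 1 · 1 = 1
  d = 5: μ(5) · 𝟙(205/5) = -1 · 1 = -1
  d = 41: μ(41) · 𝟙(205/41) = -1 · 1 = -1
  d = 205: μ(205) · 𝟙(205/205) = 1 · 1 = 1
Summing: (μ * 𝟙)(205) = 1 + -1 + -1 + 1 = 0.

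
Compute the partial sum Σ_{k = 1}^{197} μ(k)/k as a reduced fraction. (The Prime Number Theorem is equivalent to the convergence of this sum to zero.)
Σ μ(k)/k = -10619956756869560313065816620548852142822454316540788251493888218559666579195/412585138412243404033282153204433423786722919328407878608465087271542530344602

Values of μ(k) for 1 ≤ k ≤ 197: μ(1) = 1, μ(2) = -1, μ(3) = -1, μ(5) = -1, μ(6) = 1, μ(7) = -1, μ(10) = 1, μ(11) = -1, μ(13) = -1, μ(14) = 1, μ(15) = 1, μ(17) = -1, μ(19) = -1, μ(21) = 1, μ(22) = 1, μ(23) = -1, μ(26) = 1, μ(29) = -1, μ(30) = -1, μ(31) = -1, μ(33) = 1, μ(34) = 1, μ(35) = 1, μ(37) = -1, μ(38) = 1, μ(39) = 1, μ(41) = -1, μ(42) = -1, μ(43) = -1, μ(46) = 1, μ(47) = -1, μ(51) = 1, μ(53) = -1, μ(55) = 1, μ(57) = 1, μ(58) = 1, μ(59) = -1, μ(61) = -1, μ(62) = 1, μ(65) = 1, μ(66) = -1, μ(67) = -1, μ(69) = 1, μ(70) = -1, μ(71) = -1, μ(73) = -1, μ(74) = 1, μ(77) = 1, μ(78) = -1, μ(79) = -1, μ(82) = 1, μ(83) = -1, μ(85) = 1, μ(86) = 1, μ(87) = 1, μ(89) = -1, μ(91) = 1, μ(93) = 1, μ(94) = 1, μ(95) = 1, μ(97) = -1, μ(101) = -1, μ(102) = -1, μ(103) = -1, μ(105) = -1, μ(106) = 1, μ(107) = -1, μ(109) = -1, μ(110) = -1, μ(111) = 1, μ(113) = -1, μ(114) = -1, μ(115) = 1, μ(118) = 1, μ(119) = 1, μ(122) = 1, μ(123) = 1, μ(127) = -1, μ(129) = 1, μ(130) = -1, μ(131) = -1, μ(133) = 1, μ(134) = 1, μ(137) = -1, μ(138) = -1, μ(139) = -1, μ(141) = 1, μ(142) = 1, μ(143) = 1, μ(145) = 1, μ(146) = 1, μ(149) = -1, μ(151) = -1, μ(154) = -1, μ(155) = 1, μ(157) = -1, μ(158) = 1, μ(159) = 1, μ(161) = 1, μ(163) = -1, μ(165) = -1, μ(166) = 1, μ(167) = -1, μ(170) = -1, μ(173) = -1, μ(174) = -1, μ(177) = 1, μ(178) = 1, μ(179) = -1, μ(181) = -1, μ(182) = -1, μ(183) = 1, μ(185) = 1, μ(186) = -1, μ(187) = 1, μ(190) = -1, μ(191) = -1, μ(193) = -1, μ(194) = 1, μ(195) = -1, μ(197) = -1, with μ = 0 on non-squarefree integers. Summing μ(k)/k for k where μ(k) ≠ 0 gives -10619956756869560313065816620548852142822454316540788251493888218559666579195/412585138412243404033282153204433423786722919328407878608465087271542530344602 ≈ -0.0257. (PNT ⟺ this sum → 0 as n → ∞.)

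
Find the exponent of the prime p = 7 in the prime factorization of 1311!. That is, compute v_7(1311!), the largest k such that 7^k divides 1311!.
v_7(1311!) = 216

Legendre's formula: v_p(n!) = Σ_{k ≥ 1} ⌊n / p^k⌋. For p = 7, n = 1311, the terms are:
  ⌊1311/7^1⌋ = ⌊1311/7⌋ = 187
  ⌊1311/7^2⌋ = ⌊1311/49⌋ = 26
  ⌊1311/7^3⌋ = ⌊1311/343⌋ = 3
(the next term ⌊1311/7^4⌋ = 0, terminating the sum). Summing: v_7(1311!) = 187 + 26 + 3 = 216.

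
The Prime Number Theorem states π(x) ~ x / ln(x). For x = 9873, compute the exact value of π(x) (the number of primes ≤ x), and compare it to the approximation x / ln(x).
π(9873) = 1218;  x/ln(x) ≈ 1073.44;  relative error ≈ 11.87%.

Directly count primes up to 9873: π(9873) = 1218. The PNT approximation gives 9873/ln(9873) ≈ 9873/9.19756 ≈ 1073.44. Relative error (π(x) − x/ln(x)) / π(x) ≈ 11.87%; the approximation is known to undercount slightly (Li(x) is a better estimate).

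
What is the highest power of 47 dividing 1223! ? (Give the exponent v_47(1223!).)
v_47(1223!) = 26

Legendre's formula: v_p(n!) = Σ_{k ≥ 1} ⌊n / p^k⌋. For p = 47, n = 1223, the terms are:
  ⌊1223/47^1⌋ = ⌊1223/47⌋ = 26
(the next term ⌊1223/47^2⌋ = 0, terminating the sum). Summing: v_47(1223!) = 26 = 26.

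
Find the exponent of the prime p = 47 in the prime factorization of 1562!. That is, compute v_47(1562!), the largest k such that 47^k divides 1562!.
v_47(1562!) = 33

Legendre's formula: v_p(n!) = Σ_{k ≥ 1} ⌊n / p^k⌋. For p = 47, n = 1562, the terms are:
  ⌊1562/47^1⌋ = ⌊1562/47⌋ = 33
(the next term ⌊1562/47^2⌋ = 0, terminating the sum). Summing: v_47(1562!) = 33 = 33.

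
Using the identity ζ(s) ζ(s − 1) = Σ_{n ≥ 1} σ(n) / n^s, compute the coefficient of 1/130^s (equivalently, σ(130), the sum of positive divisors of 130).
σ(130) = 252

In the product (Σ m^0/m^s)(Σ k / k^s) = Σ (Σ_{d | n} d) / n^s, the coefficient of 1/n^s is σ(n) = Σ_{d | n} d. For n = 130, divisors are [1, 2, 5, 10, 13, 26, 65, 130]; summing: σ(130) = 252.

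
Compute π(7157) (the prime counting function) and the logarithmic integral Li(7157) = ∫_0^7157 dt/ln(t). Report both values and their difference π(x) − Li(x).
π(7157) = 915;  Li(7157) ≈ 932.04;  π(x) − Li(x) ≈ -17.04.

Direct count of primes ≤ 7157 gives π(7157) = 915. Numerical evaluation of the logarithmic integral gives Li(7157) ≈ 932.04. The difference π(x) − Li(x) ≈ -17.04 is typically negative for small/moderate x (Li(x) overestimates), though Littlewood's theorem shows this sign changes infinitely often.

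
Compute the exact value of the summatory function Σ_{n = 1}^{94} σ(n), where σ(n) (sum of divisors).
Σ_{n ≤ 94} σ(n) = 7285

Compute σ(n) for each 1 ≤ n ≤ 94: σ(1) = 1, σ(2) = 3, σ(3) = 4, σ(4) = 7, σ(5) = 6, σ(6) = 12, σ(7) = 8, σ(8) = 15, σ(9) = 13, σ(10) = 18, σ(11) = 12, σ(12) = 28, σ(13) = 14, σ(14) = 24, σ(15) = 24, σ(16) = 31, σ(17) = 18, σ(18) = 39, σ(19) = 20, σ(20) = 42, σ(21) = 32, σ(22) = 36, σ(23) = 24, σ(24) = 60, σ(25) = 31, σ(26) = 42, σ(27) = 40, σ(28) = 56, σ(29) = 30, σ(30) = 72, σ(31) = 32, σ(32) = 63, σ(33) = 48, σ(34) = 54, σ(35) = 48, σ(36) = 91, σ(37) = 38, σ(38) = 60, σ(39) = 56, σ(40) = 90, σ(41) = 42, σ(42) = 96, σ(43) = 44, σ(44) = 84, σ(45) = 78, σ(46) = 72, σ(47) = 48, σ(48) = 124, σ(49) = 57, σ(50) = 93, σ(51) = 72, σ(52) = 98, σ(53) = 54, σ(54) = 120, σ(55) = 72, σ(56) = 120, σ(57) = 80, σ(58) = 90, σ(59) = 60, σ(60) = 168, σ(61) = 62, σ(62) = 96, σ(63) = 104, σ(64) = 127, σ(65) = 84, σ(66) = 144, σ(67) = 68, σ(68) = 126, σ(69) = 96, σ(70) = 144, σ(71) = 72, σ(72) = 195, σ(73) = 74, σ(74) = 114, σ(75) = 124, σ(76) = 140, σ(77) = 96, σ(78) = 168, σ(79) = 80, σ(80) = 186, σ(81) = 121, σ(82) = 126, σ(83) = 84, σ(84) = 224, σ(85) = 108, σ(86) = 132, σ(87) = 120, σ(88) = 180, σ(89) = 90, σ(90) = 234, σ(91) = 112, σ(92) = 168, σ(93) = 128, σ(94) = 144. Summing all 94 values: 7285. (Average order: Σ_{n ≤ x} σ(n) ~ (π²/12) x². For x = 94, (π²/12)·94² ≈ 7267.32.)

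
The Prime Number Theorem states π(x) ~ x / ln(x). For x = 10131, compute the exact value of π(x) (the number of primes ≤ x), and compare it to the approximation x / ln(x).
π(10131) = 1242;  x/ln(x) ≈ 1098.41;  relative error ≈ 11.56%.

Directly count primes up to 10131: π(10131) = 1242. The PNT approximation gives 10131/ln(10131) ≈ 10131/9.22336 ≈ 1098.41. Relative error (π(x) − x/ln(x)) / π(x) ≈ 11.56%; the approximation is known to undercount slightly (Li(x) is a better estimate).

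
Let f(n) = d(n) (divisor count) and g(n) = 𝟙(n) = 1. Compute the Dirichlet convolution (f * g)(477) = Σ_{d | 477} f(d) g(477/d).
(d * 𝟙)(477) = 18

Divisors of 477: [1, 3, 9, 53, 159, 477]. For each d | 477:
  d = 1: d(1) · 𝟙(477/1) = 1 · 1 = 1
  d = 3: d(3) · 𝟙(477/3) = 2 · 1 = 2
  d = 9: d(9) · 𝟙(477/9) = 3 · 1 = 3
  d = 53: d(53) · 𝟙(477/53) = 2 · 1 = 2
  d = 159: d(159) · 𝟙(477/159) = 4 · 1 = 4
  d = 477: d(477) · 𝟙(477/477) = 6 · 1 = 6
Summing: (d * 𝟙)(477) = 1 + 2 + 3 + 2 + 4 + 6 = 18.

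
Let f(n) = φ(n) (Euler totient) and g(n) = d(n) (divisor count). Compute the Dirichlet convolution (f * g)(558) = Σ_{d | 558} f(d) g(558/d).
(φ * d)(558) = 1248

Divisors of 558: [1, 2, 3, 6, 9, 18, 31, 62, 93, 186, 279, 558]. For each d | 558:
  d = 1: φ(1) · d(558/1) = 1 · 12 = 12
  d = 2: φ(2) · d(558/2) = 1 · 6 = 6
  d = 3: φ(3) · d(558/3) = 2 · 8 = 16
  d = 6: φ(6) · d(558/6) = 2 · 4 = 8
  d = 9: φ(9) · d(558/9) = 6 · 4 = 24
  d = 18: φ(18) · d(558/18) = 6 · 2 = 12
  d = 31: φ(31) · d(558/31) = 30 · 6 = 180
  d = 62: φ(62) · d(558/62) = 30 · 3 = 90
  d = 93: φ(93) · d(558/93) = 60 · 4 = 240
  d = 186: φ(186) · d(558/186) = 60 · 2 = 120
  d = 279: φ(279) · d(558/279) = 180 · 2 = 360
  d = 558: φ(558) · d(558/558) = 180 · 1 = 180
Summing: (φ * d)(558) = 12 + 6 + 16 + 8 + 24 + 12 + 180 + 90 + 240 + 120 + 360 + 180 = 1248.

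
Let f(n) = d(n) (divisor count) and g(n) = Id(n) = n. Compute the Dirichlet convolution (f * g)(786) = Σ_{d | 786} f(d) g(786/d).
(d * Id)(786) = 2660

Divisors of 786: [1, 2, 3, 6, 131, 262, 393, 786]. For each d | 786:
  d = 1: d(1) · Id(786/1) = 1 · 786 = 786
  d = 2: d(2) · Id(786/2) = 2 · 393 = 786
  d = 3: d(3) · Id(786/3) = 2 · 262 = 524
  d = 6: d(6) · Id(786/6) = 4 · 131 = 524
  d = 131: d(131) · Id(786/131) = 2 · 6 = 12
  d = 262: d(262) · Id(786/262) = 4 · 3 = 12
  d = 393: d(393) · Id(786/393) = 4 · 2 = 8
  d = 786: d(786) · Id(786/786) = 8 · 1 = 8
Summing: (d * Id)(786) = 786 + 786 + 524 + 524 + 12 + 12 + 8 + 8 = 2660.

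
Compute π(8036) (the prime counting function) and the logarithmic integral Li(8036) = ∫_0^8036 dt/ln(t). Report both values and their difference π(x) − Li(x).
π(8036) = 1010;  Li(8036) ≈ 1030.42;  π(x) − Li(x) ≈ -20.42.

Direct count of primes ≤ 8036 gives π(8036) = 1010. Numerical evaluation of the logarithmic integral gives Li(8036) ≈ 1030.42. The difference π(x) − Li(x) ≈ -20.42 is typically negative for small/moderate x (Li(x) overestimates), though Littlewood's theorem shows this sign changes infinitely often.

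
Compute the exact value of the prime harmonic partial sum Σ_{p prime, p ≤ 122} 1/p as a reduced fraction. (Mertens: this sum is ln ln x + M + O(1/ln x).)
Σ 1/p = 58472171373748331322981543916880425472323867753/31610054640417607788145206291543662493274686990

π(122) = 30, so the primes ≤ 122 are [2, 3, 5, 7, 11, 13, 17, 19, 23, 29, 31, 37, 41, 43, 47, 53, 59, 61, 67, 71, 73, 79, 83, 89, 97, 101, 103, 107, 109, 113]. Summing 1/p over these primes: 58472171373748331322981543916880425472323867753/31610054640417607788145206291543662493274686990 ≈ 1.8498. Mertens estimate ln ln(122) + 0.2615 ≈ 1.8310.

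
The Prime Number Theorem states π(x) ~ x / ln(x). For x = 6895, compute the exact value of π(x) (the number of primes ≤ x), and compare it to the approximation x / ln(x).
π(6895) = 886;  x/ln(x) ≈ 780.11;  relative error ≈ 11.95%.

Directly count primes up to 6895: π(6895) = 886. The PNT approximation gives 6895/ln(6895) ≈ 6895/8.83855 ≈ 780.11. Relative error (π(x) − x/ln(x)) / π(x) ≈ 11.95%; the approximation is known to undercount slightly (Li(x) is a better estimate).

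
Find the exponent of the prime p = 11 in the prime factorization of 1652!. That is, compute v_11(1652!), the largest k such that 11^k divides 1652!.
v_11(1652!) = 164

Legendre's formula: v_p(n!) = Σ_{k ≥ 1} ⌊n / p^k⌋. For p = 11, n = 1652, the terms are:
  ⌊1652/11^1⌋ = ⌊1652/11⌋ = 150
  ⌊1652/11^2⌋ = ⌊1652/121⌋ = 13
  ⌊1652/11^3⌋ = ⌊1652/1331⌋ = 1
(the next term ⌊1652/11^4⌋ = 0, terminating the sum). Summing: v_11(1652!) = 150 + 13 + 1 = 164.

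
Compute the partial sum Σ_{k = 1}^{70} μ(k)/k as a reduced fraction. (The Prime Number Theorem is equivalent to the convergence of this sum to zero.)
Σ μ(k)/k = 336338530534578047569/224523472888007630167974

Values of μ(k) for 1 ≤ k ≤ 70: μ(1) = 1, μ(2) = -1, μ(3) = -1, μ(5) = -1, μ(6) = 1, μ(7) = -1, μ(10) = 1, μ(11) = -1, μ(13) = -1, μ(14) = 1, μ(15) = 1, μ(17) = -1, μ(19) = -1, μ(21) = 1, μ(22) = 1, μ(23) = -1, μ(26) = 1, μ(29) = -1, μ(30) = -1, μ(31) = -1, μ(33) = 1, μ(34) = 1, μ(35) = 1, μ(37) = -1, μ(38) = 1, μ(39) = 1, μ(41) = -1, μ(42) = -1, μ(43) = -1, μ(46) = 1, μ(47) = -1, μ(51) = 1, μ(53) = -1, μ(55) = 1, μ(57) = 1, μ(58) = 1, μ(59) = -1, μ(61) = -1, μ(62) = 1, μ(65) = 1, μ(66) = -1, μ(67) = -1, μ(69) = 1, μ(70) = -1, with μ = 0 on non-squarefree integers. Summing μ(k)/k for k where μ(k) ≠ 0 gives 336338530534578047569/224523472888007630167974 ≈ 0.0015. (PNT ⟺ this sum → 0 as n → ∞.)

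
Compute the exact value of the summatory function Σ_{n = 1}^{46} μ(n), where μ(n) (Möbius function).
Σ_{n ≤ 46} μ(n) = -2

Compute μ(n) for each 1 ≤ n ≤ 46: μ(1) = 1, μ(2) = -1, μ(3) = -1, μ(4) = 0, μ(5) = -1, μ(6) = 1, μ(7) = -1, μ(8) = 0, μ(9) = 0, μ(10) = 1, μ(11) = -1, μ(12) = 0, μ(13) = -1, μ(14) = 1, μ(15) = 1, μ(16) = 0, μ(17) = -1, μ(18) = 0, μ(19) = -1, μ(20) = 0, μ(21) = 1, μ(22) = 1, μ(23) = -1, μ(24) = 0, μ(25) = 0, μ(26) = 1, μ(27) = 0, μ(28) = 0, μ(29) = -1, μ(30) = -1, μ(31) = -1, μ(32) = 0, μ(33) = 1, μ(34) = 1, μ(35) = 1, μ(36) = 0, μ(37) = -1, μ(38) = 1, μ(39) = 1, μ(40) = 0, μ(41) = -1, μ(42) = -1, μ(43) = -1, μ(44) = 0, μ(45) = 0, μ(46) = 1. Summing all 46 values: -2. (Mertens function M(x) = Σ_{n ≤ x} μ(n); on average M(x) should be small (PNT ⟺ M(x) = o(x)).)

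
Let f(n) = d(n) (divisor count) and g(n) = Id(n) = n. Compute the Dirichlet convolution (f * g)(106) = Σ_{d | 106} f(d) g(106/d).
(d * Id)(106) = 220

Divisors of 106: [1, 2, 53, 106]. For each d | 106:
  d = 1: d(1) · Id(106/1) = 1 · 106 = 106
  d = 2: d(2) · Id(106/2) = 2 · 53 = 106
  d = 53: d(53) · Id(106/53) = 2 · 2 = 4
  d = 106: d(106) · Id(106/106) = 4 · 1 = 4
Summing: (d * Id)(106) = 106 + 106 + 4 + 4 = 220.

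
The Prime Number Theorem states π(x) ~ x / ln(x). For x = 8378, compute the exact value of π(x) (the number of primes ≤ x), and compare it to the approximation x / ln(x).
π(8378) = 1049;  x/ln(x) ≈ 927.45;  relative error ≈ 11.59%.

Directly count primes up to 8378: π(8378) = 1049. The PNT approximation gives 8378/ln(8378) ≈ 8378/9.03336 ≈ 927.45. Relative error (π(x) − x/ln(x)) / π(x) ≈ 11.59%; the approximation is known to undercount slightly (Li(x) is a better estimate).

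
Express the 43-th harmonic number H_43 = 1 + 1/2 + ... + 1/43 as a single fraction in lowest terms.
H_43 = 532145396070491417/122332313750680800

Direct summation: H_43 = 1 + 1/2 + ... + 1/43. The least common denominator is lcm(1, ..., 43) = 9419588158802421600; over this denominator the numerator is 9419588158802421600 + 4709794079401210800 + 3139862719600807200 + 2354897039700605400 + 1883917631760484320 + 1569931359800403600 + 1345655451257488800 + 1177448519850302700 + 1046620906533602400 + 941958815880242160 + 856326196254765600 + 784965679900201800 + 724583704523263200 + 672827725628744400 + 627972543920161440 + 588724259925151350 + 554093421106024800 + 523310453266801200 + 495767797831706400 + 470979407940121080 + 448551817085829600 + 428163098127382800 + 409547311252279200 + 392482839950100900 + 376783526352096864 + 362291852261631600 + 348873635511200800 + 336413862814372200 + 324813384786290400 + 313986271960080720 + 303857682542013600 + 294362129962575675 + 285442065418255200 + 277046710553012400 + 269131090251497760 + 261655226633400600 + 254583463751416800 + 247883898915853200 + 241527901507754400 + 235489703970060540 + 229746052653717600 + 224275908542914800 + 219060189739591200 = 40975195497427839109, so H_43 = 40975195497427839109/9419588158802421600; reducing by gcd(40975195497427839109, 9419588158802421600) = 77 gives 532145396070491417/122332313750680800 ≈ 4.35000. (The PNT-adjacent estimate ln(43) + γ ≈ 4.33842 matches within O(1/n).)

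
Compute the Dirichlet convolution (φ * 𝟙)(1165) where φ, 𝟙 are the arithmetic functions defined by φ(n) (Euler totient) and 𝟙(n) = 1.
(φ * 𝟙)(1165) = 1165

Divisors of 1165: [1, 5, 233, 1165]. For each d | 1165:
  d = 1: φ(1) · 𝟙(1165/1) = 1 · 1 = 1
  d = 5: φ(5) · 𝟙(1165/5) = 4 · 1 = 4
  d = 233: φ(233) · 𝟙(1165/233) = 232 · 1 = 232
  d = 1165: φ(1165) · 𝟙(1165/1165) = 928 · 1 = 928
Summing: (φ * 𝟙)(1165) = 1 + 4 + 232 + 928 = 1165.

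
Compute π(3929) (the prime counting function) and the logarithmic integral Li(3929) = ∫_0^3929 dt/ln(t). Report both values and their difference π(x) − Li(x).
π(3929) = 545;  Li(3929) ≈ 556.79;  π(x) − Li(x) ≈ -11.79.

Direct count of primes ≤ 3929 gives π(3929) = 545. Numerical evaluation of the logarithmic integral gives Li(3929) ≈ 556.79. The difference π(x) − Li(x) ≈ -11.79 is typically negative for small/moderate x (Li(x) overestimates), though Littlewood's theorem shows this sign changes infinitely often.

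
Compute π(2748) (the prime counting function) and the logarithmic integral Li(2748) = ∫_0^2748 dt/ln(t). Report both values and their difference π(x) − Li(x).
π(2748) = 400;  Li(2748) ≈ 411.11;  π(x) − Li(x) ≈ -11.11.

Direct count of primes ≤ 2748 gives π(2748) = 400. Numerical evaluation of the logarithmic integral gives Li(2748) ≈ 411.11. The difference π(x) − Li(x) ≈ -11.11 is typically negative for small/moderate x (Li(x) overestimates), though Littlewood's theorem shows this sign changes infinitely often.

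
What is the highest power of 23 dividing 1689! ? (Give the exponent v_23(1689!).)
v_23(1689!) = 76

Legendre's formula: v_p(n!) = Σ_{k ≥ 1} ⌊n / p^k⌋. For p = 23, n = 1689, the terms are:
  ⌊1689/23^1⌋ = ⌊1689/23⌋ = 73
  ⌊1689/23^2⌋ = ⌊1689/529⌋ = 3
(the next term ⌊1689/23^3⌋ = 0, terminating the sum). Summing: v_23(1689!) = 73 + 3 = 76.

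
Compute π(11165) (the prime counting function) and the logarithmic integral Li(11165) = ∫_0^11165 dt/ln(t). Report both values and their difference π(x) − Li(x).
π(11165) = 1352;  Li(11165) ≈ 1371.86;  π(x) − Li(x) ≈ -19.86.

Direct count of primes ≤ 11165 gives π(11165) = 1352. Numerical evaluation of the logarithmic integral gives Li(11165) ≈ 1371.86. The difference π(x) − Li(x) ≈ -19.86 is typically negative for small/moderate x (Li(x) overestimates), though Littlewood's theorem shows this sign changes infinitely often.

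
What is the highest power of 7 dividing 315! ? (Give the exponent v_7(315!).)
v_7(315!) = 51

Legendre's formula: v_p(n!) = Σ_{k ≥ 1} ⌊n / p^k⌋. For p = 7, n = 315, the terms are:
  ⌊315/7^1⌋ = ⌊315/7⌋ = 45
  ⌊315/7^2⌋ = ⌊315/49⌋ = 6
(the next term ⌊315/7^3⌋ = 0, terminating the sum). Summing: v_7(315!) = 45 + 6 = 51.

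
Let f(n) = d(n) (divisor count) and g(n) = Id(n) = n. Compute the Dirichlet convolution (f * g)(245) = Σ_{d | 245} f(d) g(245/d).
(d * Id)(245) = 462

Divisors of 245: [1, 5, 7, 35, 49, 245]. For each d | 245:
  d = 1: d(1) · Id(245/1) = 1 · 245 = 245
  d = 5: d(5) · Id(245/5) = 2 · 49 = 98
  d = 7: d(7) · Id(245/7) = 2 · 35 = 70
  d = 35: d(35) · Id(245/35) = 4 · 7 = 28
  d = 49: d(49) · Id(245/49) = 3 · 5 = 15
  d = 245: d(245) · Id(245/245) = 6 · 1 = 6
Summing: (d * Id)(245) = 245 + 98 + 70 + 28 + 15 + 6 = 462.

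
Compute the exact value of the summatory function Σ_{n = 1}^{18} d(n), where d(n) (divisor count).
Σ_{n ≤ 18} d(n) = 58

Compute d(n) for each 1 ≤ n ≤ 18: d(1) = 1, d(2) = 2, d(3) = 2, d(4) = 3, d(5) = 2, d(6) = 4, d(7) = 2, d(8) = 4, d(9) = 3, d(10) = 4, d(11) = 2, d(12) = 6, d(13) = 2, d(14) = 4, d(15) = 4, d(16) = 5, d(17) = 2, d(18) = 6. Summing all 18 values: 58. (Dirichlet's divisor formula: Σ_{n ≤ x} d(n) = x ln(x) + (2γ − 1) x + O(√x). For x = 18, the asymptotic estimate is ≈ 54.81.)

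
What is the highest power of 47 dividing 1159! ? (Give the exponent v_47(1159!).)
v_47(1159!) = 24

Legendre's formula: v_p(n!) = Σ_{k ≥ 1} ⌊n / p^k⌋. For p = 47, n = 1159, the terms are:
  ⌊1159/47^1⌋ = ⌊1159/47⌋ = 24
(the next term ⌊1159/47^2⌋ = 0, terminating the sum). Summing: v_47(1159!) = 24 = 24.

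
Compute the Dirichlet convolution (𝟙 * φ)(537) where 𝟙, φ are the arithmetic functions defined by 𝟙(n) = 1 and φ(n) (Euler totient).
(𝟙 * φ)(537) = 537

Divisors of 537: [1, 3, 179, 537]. For each d | 537:
  d = 1: 𝟙(1) · φ(537/1) = 1 · 356 = 356
  d = 3: 𝟙(3) · φ(537/3) = 1 · 178 = 178
  d = 179: 𝟙(179) · φ(537/179) = 1 · 2 = 2
  d = 537: 𝟙(537) · φ(537/537) = 1 · 1 = 1
Summing: (𝟙 * φ)(537) = 356 + 178 + 2 + 1 = 537.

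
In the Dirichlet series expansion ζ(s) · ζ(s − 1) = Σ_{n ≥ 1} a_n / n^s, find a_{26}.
σ(26) = 42

In the product (Σ m^0/m^s)(Σ k / k^s) = Σ (Σ_{d | n} d) / n^s, the coefficient of 1/n^s is σ(n) = Σ_{d | n} d. For n = 26, divisors are [1, 2, 13, 26]; summing: σ(26) = 42.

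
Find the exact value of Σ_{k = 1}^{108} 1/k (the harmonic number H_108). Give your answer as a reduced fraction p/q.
H_108 = 81704399374878842092679986459517574603754626787/15521442759214556458772607587176753329489754560

Direct summation: H_108 = 1 + 1/2 + ... + 1/108. The least common denominator is lcm(1, ..., 108) = 77607213796072782293863037935883766647448772800; over this denominator the numerator is 77607213796072782293863037935883766647448772800 + 38803606898036391146931518967941883323724386400 + 25869071265357594097954345978627922215816257600 + 19401803449018195573465759483970941661862193200 + 15521442759214556458772607587176753329489754560 + 12934535632678797048977172989313961107908128800 + 11086744828010397470551862562269109521064110400 + 9700901724509097786732879741985470830931096600 + 8623023755119198032651448659542640738605419200 + 7760721379607278229386303793588376664744877280 + 7055201254188434753987548903262160604313524800 + 6467267816339398524488586494656980553954064400 + 5969785676620983253374079841221828203649905600 + 5543372414005198735275931281134554760532055200 + 5173814253071518819590869195725584443163251520 + 4850450862254548893366439870992735415465548300 + 4565130223298398958462531643287280391026398400 + 4311511877559599016325724329771320369302709600 + 4084590199793304331255949365046514034076251200 + 3880360689803639114693151896794188332372438640 + 3695581609336799156850620854089703173688036800 + 3527600627094217376993774451631080302156762400 + 3374226686785773143211436431994946375976033600 + 3233633908169699262244293247328490276977032200 + 3104288551842911291754521517435350665897950912 + 2984892838310491626687039920610914101824952800 + 2874341251706399344217149553180880246201806400 + 2771686207002599367637965640567277380266027600 + 2676110820554233872202173721927026436118923200 + 2586907126535759409795434597862792221581625760 + 2503458509550734912705259288254315053143508800 + 2425225431127274446683219935496367707732774150 + 2351733751396144917995849634420720201437841600 + 2282565111649199479231265821643640195513199200 + 2217348965602079494110372512453821904212822080 + 2155755938779799508162862164885660184651354800 + 2097492264758723845780082106375236936417534400 + 2042295099896652165627974682523257017038125600 + 1989928558873661084458026613740609401216635200 + 1940180344901819557346575948397094166186219320 + 1892858873074945909606415559411799186523140800 + 1847790804668399578425310427044851586844018400 + 1804818925490064704508442742694971317382529600 + 1763800313547108688496887225815540151078381200 + 1724604751023839606530289731908528147721083840 + 1687113343392886571605718215997473187988016800 + 1651217314810059197741766764593271630796782400 + 1616816954084849631122146623664245138488516100 + 1583820689715771067221694651752729931580587200 + 1552144275921455645877260758717675332948975456 + 1521710074432799652820843881095760130342132800 + 1492446419155245813343519960305457050912476400 + 1464287052756090231959679961054410691461297600 + 1437170625853199672108574776590440123100903200 + 1411040250837686950797509780652432120862704960 + 1385843103501299683818982820283638690133013800 + 1361530066597768110418649788348838011358750400 + 1338055410277116936101086860963513218059461600 + 1315376505018182750743441320947182485549979200 + 1293453563267879704897717298931396110790812880 + 1272249406492996431046935048129242076187684800 + 1251729254775367456352629644127157526571754400 + 1231860536445599718950206951363234391229345600 + 1212612715563637223341609967748183853866387075 + 1193957135324196650674815968244365640729981120 + 1175866875698072458997924817210360100718920800 + 1158316623821981825281537879640056218618638400 + 1141282555824599739615632910821820097756599600 + 1124742228928591047737145477331648791992011200 + 1108674482801039747055186256226910952106411040 + 1093059349240461722448775182195546009118996800 + 1077877969389899754081431082442830092325677400 + 1063112517754421675258397779943613241745873600 + 1048746132379361922890041053187618468208767200 + 1034762850614303763918173839145116888632650304 + 1021147549948326082813987341261628508519062800 + 1007885893455490679141078414751737229187646400 + 994964279436830542229013306870304700608317600 + 982369794886997244226114404251693248701883200 + 970090172450909778673287974198547083093109660 + 958113750568799781405716517726960082067268800 + 946429436537472954803207779705899593261570400 + 935026672241840750528470336576912851174081600 + 923895402334199789212655213522425793422009200 + 913026044659679791692506328657456078205279680 + 902409462745032352254221371347485658691264800 + 892036940184744624067391240642342145372974400 + 881900156773554344248443612907770075539190600 + 871991166248008789818685819504311984802795200 + 862302375511919803265144865954264073860541920 + 852826525231569036196297120174546886235700800 + 843556671696443285802859107998736593994008400 + 834486169850244970901753096084771684381169600 + 825608657405029598870883382296635815398391200 + 816918039958660866251189873009302806815250240 + 808408477042424815561073311832122569244258050 + 800074369031678167977969463256533676777822400 + 791910344857885533610847325876364965790293600 + 783911250465381639331949878140240067145947200 + 776072137960727822938630379358837666474487728 + 768388255406661210830327108276076897499492800 + 760855037216399826410421940547880065171066400 + 753468095107502740717116873163920064538337600 + 746223209577622906671759980152728525456238200 + 739116321867359831370124170817940634737607360 + 732143526378045115979839980527205345730648800 + 725301063514698899942645214354053893901390400 + 718585312926599836054287388295220061550451600 = 408521996874394210463399932297587873018773133935, so H_108 = 408521996874394210463399932297587873018773133935/77607213796072782293863037935883766647448772800; reducing by gcd(408521996874394210463399932297587873018773133935, 77607213796072782293863037935883766647448772800) = 5 gives 81704399374878842092679986459517574603754626787/15521442759214556458772607587176753329489754560 ≈ 5.26397. (The PNT-adjacent estimate ln(108) + γ ≈ 5.25935 matches within O(1/n).)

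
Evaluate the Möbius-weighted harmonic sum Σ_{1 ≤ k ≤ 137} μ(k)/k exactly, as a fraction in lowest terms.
Σ μ(k)/k = -16600694851544658808049622411527369069912658611321/36023908815105000242838968099460216033691851270505155

Values of μ(k) for 1 ≤ k ≤ 137: μ(1) = 1, μ(2) = -1, μ(3) = -1, μ(5) = -1, μ(6) = 1, μ(7) = -1, μ(10) = 1, μ(11) = -1, μ(13) = -1, μ(14) = 1, μ(15) = 1, μ(17) = -1, μ(19) = -1, μ(21) = 1, μ(22) = 1, μ(23) = -1, μ(26) = 1, μ(29) = -1, μ(30) = -1, μ(31) = -1, μ(33) = 1, μ(34) = 1, μ(35) = 1, μ(37) = -1, μ(38) = 1, μ(39) = 1, μ(41) = -1, μ(42) = -1, μ(43) = -1, μ(46) = 1, μ(47) = -1, μ(51) = 1, μ(53) = -1, μ(55) = 1, μ(57) = 1, μ(58) = 1, μ(59) = -1, μ(61) = -1, μ(62) = 1, μ(65) = 1, μ(66) = -1, μ(67) = -1, μ(69) = 1, μ(70) = -1, μ(71) = -1, μ(73) = -1, μ(74) = 1, μ(77) = 1, μ(78) = -1, μ(79) = -1, μ(82) = 1, μ(83) = -1, μ(85) = 1, μ(86) = 1, μ(87) = 1, μ(89) = -1, μ(91) = 1, μ(93) = 1, μ(94) = 1, μ(95) = 1, μ(97) = -1, μ(101) = -1, μ(102) = -1, μ(103) = -1, μ(105) = -1, μ(106) = 1, μ(107) = -1, μ(109) = -1, μ(110) = -1, μ(111) = 1, μ(113) = -1, μ(114) = -1, μ(115) = 1, μ(118) = 1, μ(119) = 1, μ(122) = 1, μ(123) = 1, μ(127) = -1, μ(129) = 1, μ(130) = -1, μ(131) = -1, μ(133) = 1, μ(134) = 1, μ(137) = -1, with μ = 0 on non-squarefree integers. Summing μ(k)/k for k where μ(k) ≠ 0 gives -16600694851544658808049622411527369069912658611321/36023908815105000242838968099460216033691851270505155 ≈ -0.0005. (PNT ⟺ this sum → 0 as n → ∞.)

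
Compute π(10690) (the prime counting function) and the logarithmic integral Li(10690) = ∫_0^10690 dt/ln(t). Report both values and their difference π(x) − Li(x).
π(10690) = 1303;  Li(10690) ≈ 1320.78;  π(x) − Li(x) ≈ -17.78.

Direct count of primes ≤ 10690 gives π(10690) = 1303. Numerical evaluation of the logarithmic integral gives Li(10690) ≈ 1320.78. The difference π(x) − Li(x) ≈ -17.78 is typically negative for small/moderate x (Li(x) overestimates), though Littlewood's theorem shows this sign changes infinitely often.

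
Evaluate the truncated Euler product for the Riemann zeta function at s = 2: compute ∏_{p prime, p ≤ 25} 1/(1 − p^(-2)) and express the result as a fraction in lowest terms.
∏ = 718188003533/440301256704

The primes p ≤ 25 are [2, 3, 5, 7, 11, 13, 17, 19, 23]. For each prime, (1 − 1/p^2)^(-1) = p^2 / (p^2 − 1). The product is (1 − 1/2^2)^(-1), (1 − 1/3^2)^(-1), (1 − 1/5^2)^(-1), (1 − 1/7^2)^(-1), (1 − 1/11^2)^(-1), (1 − 1/13^2)^(-1), (1 − 1/17^2)^(-1), (1 − 1/19^2)^(-1), (1 − 1/23^2)^(-1) = ∏ p^2 / (p^2 − 1) = 718188003533/440301256704.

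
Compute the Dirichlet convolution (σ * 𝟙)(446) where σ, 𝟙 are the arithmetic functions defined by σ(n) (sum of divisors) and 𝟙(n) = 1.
(σ * 𝟙)(446) = 900

Divisors of 446: [1, 2, 223, 446]. For each d | 446:
  d = 1: σ(1) · 𝟙(446/1) = 1 · 1 = 1
  d = 2: σ(2) · 𝟙(446/2) = 3 · 1 = 3
  d = 223: σ(223) · 𝟙(446/223) = 224 · 1 = 224
  d = 446: σ(446) · 𝟙(446/446) = 672 · 1 = 672
Summing: (σ * 𝟙)(446) = 1 + 3 + 224 + 672 = 900.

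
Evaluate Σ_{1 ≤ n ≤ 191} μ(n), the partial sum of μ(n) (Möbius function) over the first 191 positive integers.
Σ_{n ≤ 191} μ(n) = -5

Compute μ(n) for each 1 ≤ n ≤ 191: μ(1) = 1, μ(2) = -1, μ(3) = -1, μ(4) = 0, μ(5) = -1, μ(6) = 1, μ(7) = -1, μ(8) = 0, μ(9) = 0, μ(10) = 1, μ(11) = -1, μ(12) = 0, μ(13) = -1, μ(14) = 1, μ(15) = 1, μ(16) = 0, μ(17) = -1, μ(18) = 0, μ(19) = -1, μ(20) = 0, μ(21) = 1, μ(22) = 1, μ(23) = -1, μ(24) = 0, μ(25) = 0, μ(26) = 1, μ(27) = 0, μ(28) = 0, μ(29) = -1, μ(30) = -1, μ(31) = -1, μ(32) = 0, μ(33) = 1, μ(34) = 1, μ(35) = 1, μ(36) = 0, μ(37) = -1, μ(38) = 1, μ(39) = 1, μ(40) = 0, μ(41) = -1, μ(42) = -1, μ(43) = -1, μ(44) = 0, μ(45) = 0, μ(46) = 1, μ(47) = -1, μ(48) = 0, μ(49) = 0, μ(50) = 0, μ(51) = 1, μ(52) = 0, μ(53) = -1, μ(54) = 0, μ(55) = 1, μ(56) = 0, μ(57) = 1, μ(58) = 1, μ(59) = -1, μ(60) = 0, μ(61) = -1, μ(62) = 1, μ(63) = 0, μ(64) = 0, μ(65) = 1, μ(66) = -1, μ(67) = -1, μ(68) = 0, μ(69) = 1, μ(70) = -1, μ(71) = -1, μ(72) = 0, μ(73) = -1, μ(74) = 1, μ(75) = 0, μ(76) = 0, μ(77) = 1, μ(78) = -1, μ(79) = -1, μ(80) = 0, μ(81) = 0, μ(82) = 1, μ(83) = -1, μ(84) = 0, μ(85) = 1, μ(86) = 1, μ(87) = 1, μ(88) = 0, μ(89) = -1, μ(90) = 0, μ(91) = 1, μ(92) = 0, μ(93) = 1, μ(94) = 1, μ(95) = 1, μ(96) = 0, μ(97) = -1, μ(98) = 0, μ(99) = 0, μ(100) = 0, μ(101) = -1, μ(102) = -1, μ(103) = -1, μ(104) = 0, μ(105) = -1, μ(106) = 1, μ(107) = -1, μ(108) = 0, μ(109) = -1, μ(110) = -1, μ(111) = 1, μ(112) = 0, μ(113) = -1, μ(114) = -1, μ(115) = 1, μ(116) = 0, μ(117) = 0, μ(118) = 1, μ(119) = 1, μ(120) = 0, μ(121) = 0, μ(122) = 1, μ(123) = 1, μ(124) = 0, μ(125) = 0, μ(126) = 0, μ(127) = -1, μ(128) = 0, μ(129) = 1, μ(130) = -1, μ(131) = -1, μ(132) = 0, μ(133) = 1, μ(134) = 1, μ(135) = 0, μ(136) = 0, μ(137) = -1, μ(138) = -1, μ(139) = -1, μ(140) = 0, μ(141) = 1, μ(142) = 1, μ(143) = 1, μ(144) = 0, μ(145) = 1, μ(146) = 1, μ(147) = 0, μ(148) = 0, μ(149) = -1, μ(150) = 0, μ(151) = -1, μ(152) = 0, μ(153) = 0, μ(154) = -1, μ(155) = 1, μ(156) = 0, μ(157) = -1, μ(158) = 1, μ(159) = 1, μ(160) = 0, μ(161) = 1, μ(162) = 0, μ(163) = -1, μ(164) = 0, μ(165) = -1, μ(166) = 1, μ(167) = -1, μ(168) = 0, μ(169) = 0, μ(170) = -1, μ(171) = 0, μ(172) = 0, μ(173) = -1, μ(174) = -1, μ(175) = 0, μ(176) = 0, μ(177) = 1, μ(178) = 1, μ(179) = -1, μ(180) = 0, μ(181) = -1, μ(182) = -1, μ(183) = 1, μ(184) = 0, μ(185) = 1, μ(186) = -1, μ(187) = 1, μ(188) = 0, μ(189) = 0, μ(190) = -1, μ(191) = -1. Summing all 191 values: -5. (Mertens function M(x) = Σ_{n ≤ x} μ(n); on average M(x) should be small (PNT ⟺ M(x) = o(x)).)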